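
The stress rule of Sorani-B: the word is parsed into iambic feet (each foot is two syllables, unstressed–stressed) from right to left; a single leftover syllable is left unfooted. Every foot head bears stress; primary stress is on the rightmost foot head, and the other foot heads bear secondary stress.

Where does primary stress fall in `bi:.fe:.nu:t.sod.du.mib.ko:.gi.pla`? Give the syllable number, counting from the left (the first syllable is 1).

9

Parse right to left into iambic (σˈσ) feet: bi: (fe:.ˈnu:t) (sod.ˈdu) (mib.ˈko:) (gi.ˈpla). Syllable 1 is left unfooted.
Foot heads (stressed positions): 3, 5, 7, 9.
End Rule Rightmost: primary stress on the rightmost head = syllable 9.
Primary stress: syllable 9 → bi:.fe:.nu:t.sod.du.mib.ko:.gi.ˈpla.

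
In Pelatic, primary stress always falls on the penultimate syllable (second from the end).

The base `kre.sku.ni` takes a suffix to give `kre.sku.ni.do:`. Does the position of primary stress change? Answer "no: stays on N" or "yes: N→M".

yes: 2→3

Base `kre.sku.ni` (3 syllables):
  The word has 3 syllables; the penultimate syllable (second from the end) is syllable 2 (sku).
  → primary stress on syllable 2.
Suffixed `kre.sku.ni.do:` (4 syllables):
  The word has 4 syllables; the penultimate syllable (second from the end) is syllable 3 (ni).
  → primary stress on syllable 3.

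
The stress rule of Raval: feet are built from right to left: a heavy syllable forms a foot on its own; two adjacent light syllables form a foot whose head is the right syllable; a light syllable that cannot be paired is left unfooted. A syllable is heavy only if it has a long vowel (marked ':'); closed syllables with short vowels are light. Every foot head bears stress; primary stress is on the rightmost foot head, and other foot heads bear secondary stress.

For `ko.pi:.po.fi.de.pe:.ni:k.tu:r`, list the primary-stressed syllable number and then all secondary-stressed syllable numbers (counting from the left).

Weights: 1 ko L, 2 pi: H, 3 po L, 4 fi L, 5 de L, 6 pe: H, 7 ni:k H, 8 tu:r H.
Parse right to left (heavy = foot alone; LL = one foot; stranded L unfooted): ko (ˈpi:) po (fi.ˈde) (ˈpe:) (ˈni:k) (ˈtu:r).
Foot heads: 2, 5, 6, 7, 8.
Primary stress on the rightmost head = syllable 8.
Secondary stress on 2, 5, 6, 7: ko.ˌpi:.po.fi.ˌde.ˌpe:.ˌni:k.ˈtu:r.

primary 8, secondary 2, 5, 6, 7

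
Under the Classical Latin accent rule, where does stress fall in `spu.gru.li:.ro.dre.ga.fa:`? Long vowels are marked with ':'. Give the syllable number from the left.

5

Classical Latin: stress the penult if heavy (long vowel or closed), else the antepenult.
Weights: 5 dre L, 6 ga L, 7 fa: H.
The penult (syllable 6, ga) is light, so stress falls on the antepenult (syllable 5, dre).
Stress on syllable 5: spu.gru.li:.ro.ˈdre.ga.fa:.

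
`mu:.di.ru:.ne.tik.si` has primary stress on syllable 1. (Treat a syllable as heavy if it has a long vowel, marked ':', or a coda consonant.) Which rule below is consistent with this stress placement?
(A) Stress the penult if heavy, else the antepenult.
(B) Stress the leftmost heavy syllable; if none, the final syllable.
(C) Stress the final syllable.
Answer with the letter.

B

Rule A → syllable 5 (observed: 1).
Rule B → syllable 1 ✓.
Rule C → syllable 6 (observed: 1).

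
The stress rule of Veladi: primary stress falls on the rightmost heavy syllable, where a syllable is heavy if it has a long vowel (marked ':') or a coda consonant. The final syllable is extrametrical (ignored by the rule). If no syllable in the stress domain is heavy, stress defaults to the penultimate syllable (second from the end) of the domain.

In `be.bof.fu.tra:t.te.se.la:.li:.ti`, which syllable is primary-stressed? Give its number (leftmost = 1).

The final syllable (9, ti) is extrametrical; the stress domain is syllables 1–8.
Weights: 1 be L, 2 bof H, 3 fu L, 4 tra:t H, 5 te L, 6 se L, 7 la: H, 8 li: H.
Heavy syllables in the domain: 2, 4, 7, 8. The rightmost is syllable 8 (li:).
Primary stress: syllable 8 → be.bof.fu.tra:t.te.se.la:.ˈli:.ti.

8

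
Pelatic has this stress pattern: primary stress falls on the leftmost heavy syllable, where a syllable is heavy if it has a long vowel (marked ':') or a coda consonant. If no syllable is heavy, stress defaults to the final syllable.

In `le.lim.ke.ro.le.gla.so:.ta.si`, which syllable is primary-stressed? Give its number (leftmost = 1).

2

Weights: 1 le L, 2 lim H, 3 ke L, 4 ro L, 5 le L, 6 gla L, 7 so: H, 8 ta L, 9 si L.
Heavy syllables in the domain: 2, 7. The leftmost is syllable 2 (lim).
Primary stress: syllable 2 → le.ˈlim.ke.ro.le.gla.so:.ta.si.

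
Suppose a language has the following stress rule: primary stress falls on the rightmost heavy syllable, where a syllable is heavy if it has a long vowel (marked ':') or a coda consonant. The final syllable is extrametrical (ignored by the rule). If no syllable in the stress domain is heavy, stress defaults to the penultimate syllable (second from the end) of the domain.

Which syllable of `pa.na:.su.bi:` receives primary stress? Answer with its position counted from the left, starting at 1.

The final syllable (4, bi:) is extrametrical; the stress domain is syllables 1–3.
Weights: 1 pa L, 2 na: H, 3 su L.
Heavy syllables in the domain: 2. The rightmost is syllable 2 (na:).
Primary stress: syllable 2 → pa.ˈna:.su.bi:.

2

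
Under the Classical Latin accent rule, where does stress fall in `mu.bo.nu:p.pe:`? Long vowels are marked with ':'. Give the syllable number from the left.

3

Classical Latin: stress the penult if heavy (long vowel or closed), else the antepenult.
Weights: 2 bo L, 3 nu:p H, 4 pe: H.
The penult (syllable 3, nu:p) is heavy, so it takes stress.
Stress on syllable 3: mu.bo.ˈnu:p.pe:.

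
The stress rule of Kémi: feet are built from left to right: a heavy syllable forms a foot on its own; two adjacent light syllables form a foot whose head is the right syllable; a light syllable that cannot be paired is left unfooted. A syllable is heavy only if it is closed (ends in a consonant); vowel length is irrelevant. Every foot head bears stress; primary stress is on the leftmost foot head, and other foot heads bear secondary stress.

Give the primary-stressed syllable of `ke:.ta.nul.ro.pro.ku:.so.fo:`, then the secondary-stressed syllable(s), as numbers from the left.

Weights: 1 ke: L, 2 ta L, 3 nul H, 4 ro L, 5 pro L, 6 ku: L, 7 so L, 8 fo: L.
Parse left to right (heavy = foot alone; LL = one foot; stranded L unfooted): (ke:.ˈta) (ˈnul) (ro.ˈpro) (ku:.ˈso) fo:.
Foot heads: 2, 3, 5, 7.
Primary stress on the leftmost head = syllable 2.
Secondary stress on 3, 5, 7: ke:.ˈta.ˌnul.ro.ˌpro.ku:.ˌso.fo:.

primary 2, secondary 3, 5, 7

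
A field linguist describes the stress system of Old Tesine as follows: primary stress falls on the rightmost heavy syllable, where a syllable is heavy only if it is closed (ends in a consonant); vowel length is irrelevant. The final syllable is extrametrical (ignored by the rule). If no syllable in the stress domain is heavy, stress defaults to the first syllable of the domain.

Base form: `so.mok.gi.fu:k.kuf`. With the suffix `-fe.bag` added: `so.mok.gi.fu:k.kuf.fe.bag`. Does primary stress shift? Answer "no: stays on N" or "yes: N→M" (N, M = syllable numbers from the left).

Base `so.mok.gi.fu:k.kuf` (5 syllables):
  The final syllable (5, kuf) is extrametrical; the stress domain is syllables 1–4.
  Weights: 1 so L, 2 mok H, 3 gi L, 4 fu:k H.
  Heavy syllables in the domain: 2, 4. The rightmost is syllable 4 (fu:k).
  → primary stress on syllable 4.
Suffixed `so.mok.gi.fu:k.kuf.fe.bag` (7 syllables):
  The final syllable (7, bag) is extrametrical; the stress domain is syllables 1–6.
  Weights: 1 so L, 2 mok H, 3 gi L, 4 fu:k H, 5 kuf H, 6 fe L.
  Heavy syllables in the domain: 2, 4, 5. The rightmost is syllable 5 (kuf).
  → primary stress on syllable 5.

yes: 4→5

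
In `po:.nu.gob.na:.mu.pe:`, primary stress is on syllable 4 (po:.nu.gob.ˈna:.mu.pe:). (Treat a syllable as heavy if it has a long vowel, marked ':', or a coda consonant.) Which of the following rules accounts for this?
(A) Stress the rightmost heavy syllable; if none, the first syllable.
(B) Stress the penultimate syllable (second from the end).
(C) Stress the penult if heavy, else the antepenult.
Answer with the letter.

Rule A → syllable 6 (observed: 4).
Rule B → syllable 5 (observed: 4).
Rule C → syllable 4 ✓.

C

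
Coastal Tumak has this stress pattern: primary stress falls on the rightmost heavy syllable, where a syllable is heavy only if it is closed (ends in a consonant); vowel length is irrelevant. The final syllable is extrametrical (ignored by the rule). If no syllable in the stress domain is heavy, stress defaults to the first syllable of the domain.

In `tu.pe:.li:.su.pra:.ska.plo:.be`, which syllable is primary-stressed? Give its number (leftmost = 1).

The final syllable (8, be) is extrametrical; the stress domain is syllables 1–7.
Weights: 1 tu L, 2 pe: L, 3 li: L, 4 su L, 5 pra: L, 6 ska L, 7 plo: L.
No heavy syllable in the domain; default to the first syllable of the domain = syllable 1.
Primary stress: syllable 1 → ˈtu.pe:.li:.su.pra:.ska.plo:.be.

1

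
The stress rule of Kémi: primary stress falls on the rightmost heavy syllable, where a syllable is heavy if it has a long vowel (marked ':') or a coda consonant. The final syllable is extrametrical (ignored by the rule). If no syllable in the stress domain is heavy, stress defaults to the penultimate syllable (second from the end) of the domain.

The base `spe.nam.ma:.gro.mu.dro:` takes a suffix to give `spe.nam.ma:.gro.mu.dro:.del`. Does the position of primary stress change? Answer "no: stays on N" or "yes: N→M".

Base `spe.nam.ma:.gro.mu.dro:` (6 syllables):
  The final syllable (6, dro:) is extrametrical; the stress domain is syllables 1–5.
  Weights: 1 spe L, 2 nam H, 3 ma: H, 4 gro L, 5 mu L.
  Heavy syllables in the domain: 2, 3. The rightmost is syllable 3 (ma:).
  → primary stress on syllable 3.
Suffixed `spe.nam.ma:.gro.mu.dro:.del` (7 syllables):
  The final syllable (7, del) is extrametrical; the stress domain is syllables 1–6.
  Weights: 1 spe L, 2 nam H, 3 ma: H, 4 gro L, 5 mu L, 6 dro: H.
  Heavy syllables in the domain: 2, 3, 6. The rightmost is syllable 6 (dro:).
  → primary stress on syllable 6.

yes: 3→6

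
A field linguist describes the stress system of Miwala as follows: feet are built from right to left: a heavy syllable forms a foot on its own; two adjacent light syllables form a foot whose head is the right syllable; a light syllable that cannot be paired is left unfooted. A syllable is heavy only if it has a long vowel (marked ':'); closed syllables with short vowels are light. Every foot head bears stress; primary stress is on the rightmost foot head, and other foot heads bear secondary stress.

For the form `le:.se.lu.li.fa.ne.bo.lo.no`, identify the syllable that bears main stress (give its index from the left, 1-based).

9

Weights: 1 le: H, 2 se L, 3 lu L, 4 li L, 5 fa L, 6 ne L, 7 bo L, 8 lo L, 9 no L.
Parse right to left (heavy = foot alone; LL = one foot; stranded L unfooted): (ˈle:) (se.ˈlu) (li.ˈfa) (ne.ˈbo) (lo.ˈno).
Foot heads: 1, 3, 5, 7, 9.
Primary stress on the rightmost head = syllable 9.
Primary stress: syllable 9 → le:.se.lu.li.fa.ne.bo.lo.ˈno.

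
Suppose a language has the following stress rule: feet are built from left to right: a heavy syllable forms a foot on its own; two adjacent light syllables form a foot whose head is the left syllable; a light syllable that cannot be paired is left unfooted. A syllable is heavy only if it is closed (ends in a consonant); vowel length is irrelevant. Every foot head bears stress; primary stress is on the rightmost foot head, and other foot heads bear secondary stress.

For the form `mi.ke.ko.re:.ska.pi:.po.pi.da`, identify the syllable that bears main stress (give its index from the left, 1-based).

Weights: 1 mi L, 2 ke L, 3 ko L, 4 re: L, 5 ska L, 6 pi: L, 7 po L, 8 pi L, 9 da L.
Parse left to right (heavy = foot alone; LL = one foot; stranded L unfooted): (ˈmi.ke) (ˈko.re:) (ˈska.pi:) (ˈpo.pi) da.
Foot heads: 1, 3, 5, 7.
Primary stress on the rightmost head = syllable 7.
Primary stress: syllable 7 → mi.ke.ko.re:.ska.pi:.ˈpo.pi.da.

7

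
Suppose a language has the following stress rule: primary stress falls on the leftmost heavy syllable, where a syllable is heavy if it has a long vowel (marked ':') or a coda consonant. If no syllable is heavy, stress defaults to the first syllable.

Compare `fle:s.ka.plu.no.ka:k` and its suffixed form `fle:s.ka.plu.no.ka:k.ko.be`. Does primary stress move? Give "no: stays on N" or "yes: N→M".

no: stays on 1

Base `fle:s.ka.plu.no.ka:k` (5 syllables):
  Weights: 1 fle:s H, 2 ka L, 3 plu L, 4 no L, 5 ka:k H.
  Heavy syllables in the domain: 1, 5. The leftmost is syllable 1 (fle:s).
  → primary stress on syllable 1.
Suffixed `fle:s.ka.plu.no.ka:k.ko.be` (7 syllables):
  Weights: 1 fle:s H, 2 ka L, 3 plu L, 4 no L, 5 ka:k H, 6 ko L, 7 be L.
  Heavy syllables in the domain: 1, 5. The leftmost is syllable 1 (fle:s).
  → primary stress on syllable 1.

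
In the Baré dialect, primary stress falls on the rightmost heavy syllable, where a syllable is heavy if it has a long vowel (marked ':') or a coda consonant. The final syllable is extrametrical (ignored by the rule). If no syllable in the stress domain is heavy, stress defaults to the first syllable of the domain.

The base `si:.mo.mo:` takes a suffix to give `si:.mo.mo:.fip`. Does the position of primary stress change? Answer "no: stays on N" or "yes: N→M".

Base `si:.mo.mo:` (3 syllables):
  The final syllable (3, mo:) is extrametrical; the stress domain is syllables 1–2.
  Weights: 1 si: H, 2 mo L.
  Heavy syllables in the domain: 1. The rightmost is syllable 1 (si:).
  → primary stress on syllable 1.
Suffixed `si:.mo.mo:.fip` (4 syllables):
  The final syllable (4, fip) is extrametrical; the stress domain is syllables 1–3.
  Weights: 1 si: H, 2 mo L, 3 mo: H.
  Heavy syllables in the domain: 1, 3. The rightmost is syllable 3 (mo:).
  → primary stress on syllable 3.

yes: 1→3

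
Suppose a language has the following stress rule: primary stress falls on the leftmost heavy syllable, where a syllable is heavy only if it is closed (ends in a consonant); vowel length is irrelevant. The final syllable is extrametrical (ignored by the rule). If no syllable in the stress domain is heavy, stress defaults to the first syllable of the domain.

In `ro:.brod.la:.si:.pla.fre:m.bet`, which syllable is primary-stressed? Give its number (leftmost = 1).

2

The final syllable (7, bet) is extrametrical; the stress domain is syllables 1–6.
Weights: 1 ro: L, 2 brod H, 3 la: L, 4 si: L, 5 pla L, 6 fre:m H.
Heavy syllables in the domain: 2, 6. The leftmost is syllable 2 (brod).
Primary stress: syllable 2 → ro:.ˈbrod.la:.si:.pla.fre:m.bet.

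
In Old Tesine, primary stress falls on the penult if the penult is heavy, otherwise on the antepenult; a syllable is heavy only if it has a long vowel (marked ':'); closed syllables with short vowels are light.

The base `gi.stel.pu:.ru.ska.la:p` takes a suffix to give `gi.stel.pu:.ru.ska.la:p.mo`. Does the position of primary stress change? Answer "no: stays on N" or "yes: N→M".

Base `gi.stel.pu:.ru.ska.la:p` (6 syllables):
  Weights: 4 ru L, 5 ska L, 6 la:p H.
  The penult (syllable 5, ska) is light, so stress falls on the antepenult (syllable 4, ru).
  → primary stress on syllable 4.
Suffixed `gi.stel.pu:.ru.ska.la:p.mo` (7 syllables):
  Weights: 5 ska L, 6 la:p H, 7 mo L.
  The penult (syllable 6, la:p) is heavy, so it takes stress.
  → primary stress on syllable 6.

yes: 4→6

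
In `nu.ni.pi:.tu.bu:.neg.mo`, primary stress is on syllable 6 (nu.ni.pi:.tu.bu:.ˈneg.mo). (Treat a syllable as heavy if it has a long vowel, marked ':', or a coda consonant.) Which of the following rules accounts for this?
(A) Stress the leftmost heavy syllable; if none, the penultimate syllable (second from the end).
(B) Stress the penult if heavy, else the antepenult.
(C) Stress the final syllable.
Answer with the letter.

B

Rule A → syllable 3 (observed: 6).
Rule B → syllable 6 ✓.
Rule C → syllable 7 (observed: 6).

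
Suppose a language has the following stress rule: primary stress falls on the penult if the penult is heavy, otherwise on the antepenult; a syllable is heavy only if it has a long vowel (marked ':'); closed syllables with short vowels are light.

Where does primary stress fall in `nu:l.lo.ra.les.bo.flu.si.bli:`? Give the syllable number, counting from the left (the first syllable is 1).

6

Weights: 6 flu L, 7 si L, 8 bli: H.
The penult (syllable 7, si) is light, so stress falls on the antepenult (syllable 6, flu).
Primary stress: syllable 6 → nu:l.lo.ra.les.bo.ˈflu.si.bli:.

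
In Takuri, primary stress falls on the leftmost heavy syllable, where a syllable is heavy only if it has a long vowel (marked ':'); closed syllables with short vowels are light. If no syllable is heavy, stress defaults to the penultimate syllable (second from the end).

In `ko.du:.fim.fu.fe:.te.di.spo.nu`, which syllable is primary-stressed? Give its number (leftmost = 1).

Weights: 1 ko L, 2 du: H, 3 fim L, 4 fu L, 5 fe: H, 6 te L, 7 di L, 8 spo L, 9 nu L.
Heavy syllables in the domain: 2, 5. The leftmost is syllable 2 (du:).
Primary stress: syllable 2 → ko.ˈdu:.fim.fu.fe:.te.di.spo.nu.

2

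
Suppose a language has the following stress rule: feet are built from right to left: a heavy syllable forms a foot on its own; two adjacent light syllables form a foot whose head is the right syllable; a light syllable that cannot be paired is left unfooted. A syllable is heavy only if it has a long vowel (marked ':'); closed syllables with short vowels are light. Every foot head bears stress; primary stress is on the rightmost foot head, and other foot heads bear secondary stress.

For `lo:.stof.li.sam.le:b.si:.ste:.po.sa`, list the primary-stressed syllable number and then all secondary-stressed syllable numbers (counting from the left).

primary 9, secondary 1, 4, 5, 6, 7

Weights: 1 lo: H, 2 stof L, 3 li L, 4 sam L, 5 le:b H, 6 si: H, 7 ste: H, 8 po L, 9 sa L.
Parse right to left (heavy = foot alone; LL = one foot; stranded L unfooted): (ˈlo:) stof (li.ˈsam) (ˈle:b) (ˈsi:) (ˈste:) (po.ˈsa).
Foot heads: 1, 4, 5, 6, 7, 9.
Primary stress on the rightmost head = syllable 9.
Secondary stress on 1, 4, 5, 6, 7: ˌlo:.stof.li.ˌsam.ˌle:b.ˌsi:.ˌste:.po.ˈsa.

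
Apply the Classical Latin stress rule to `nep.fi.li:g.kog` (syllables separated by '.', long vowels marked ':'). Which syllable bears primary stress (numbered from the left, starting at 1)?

3

Classical Latin: stress the penult if heavy (long vowel or closed), else the antepenult.
Weights: 2 fi L, 3 li:g H, 4 kog H.
The penult (syllable 3, li:g) is heavy, so it takes stress.
Stress on syllable 3: nep.fi.ˈli:g.kog.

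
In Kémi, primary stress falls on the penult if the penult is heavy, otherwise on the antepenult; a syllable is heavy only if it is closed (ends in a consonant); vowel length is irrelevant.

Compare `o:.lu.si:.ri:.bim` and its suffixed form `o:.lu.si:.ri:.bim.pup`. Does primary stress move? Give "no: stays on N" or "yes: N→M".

Base `o:.lu.si:.ri:.bim` (5 syllables):
  Weights: 3 si: L, 4 ri: L, 5 bim H.
  The penult (syllable 4, ri:) is light, so stress falls on the antepenult (syllable 3, si:).
  → primary stress on syllable 3.
Suffixed `o:.lu.si:.ri:.bim.pup` (6 syllables):
  Weights: 4 ri: L, 5 bim H, 6 pup H.
  The penult (syllable 5, bim) is heavy, so it takes stress.
  → primary stress on syllable 5.

yes: 3→5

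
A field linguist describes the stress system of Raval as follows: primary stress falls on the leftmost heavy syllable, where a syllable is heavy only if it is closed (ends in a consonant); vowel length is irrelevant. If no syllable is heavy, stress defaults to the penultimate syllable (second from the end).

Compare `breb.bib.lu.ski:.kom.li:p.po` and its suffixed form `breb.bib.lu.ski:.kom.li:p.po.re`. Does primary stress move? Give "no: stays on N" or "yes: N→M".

no: stays on 1

Base `breb.bib.lu.ski:.kom.li:p.po` (7 syllables):
  Weights: 1 breb H, 2 bib H, 3 lu L, 4 ski: L, 5 kom H, 6 li:p H, 7 po L.
  Heavy syllables in the domain: 1, 2, 5, 6. The leftmost is syllable 1 (breb).
  → primary stress on syllable 1.
Suffixed `breb.bib.lu.ski:.kom.li:p.po.re` (8 syllables):
  Weights: 1 breb H, 2 bib H, 3 lu L, 4 ski: L, 5 kom H, 6 li:p H, 7 po L, 8 re L.
  Heavy syllables in the domain: 1, 2, 5, 6. The leftmost is syllable 1 (breb).
  → primary stress on syllable 1.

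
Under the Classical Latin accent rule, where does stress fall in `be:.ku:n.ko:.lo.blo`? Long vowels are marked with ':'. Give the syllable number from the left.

3

Classical Latin: stress the penult if heavy (long vowel or closed), else the antepenult.
Weights: 3 ko: H, 4 lo L, 5 blo L.
The penult (syllable 4, lo) is light, so stress falls on the antepenult (syllable 3, ko:).
Stress on syllable 3: be:.ku:n.ˈko:.lo.blo.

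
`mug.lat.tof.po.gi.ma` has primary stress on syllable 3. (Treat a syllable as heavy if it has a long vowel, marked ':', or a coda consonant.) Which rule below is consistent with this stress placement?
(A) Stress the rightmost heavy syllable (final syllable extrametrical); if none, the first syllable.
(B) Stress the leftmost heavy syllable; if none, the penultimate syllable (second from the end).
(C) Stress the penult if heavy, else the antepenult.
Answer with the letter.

Rule A → syllable 3 ✓.
Rule B → syllable 1 (observed: 3).
Rule C → syllable 4 (observed: 3).

A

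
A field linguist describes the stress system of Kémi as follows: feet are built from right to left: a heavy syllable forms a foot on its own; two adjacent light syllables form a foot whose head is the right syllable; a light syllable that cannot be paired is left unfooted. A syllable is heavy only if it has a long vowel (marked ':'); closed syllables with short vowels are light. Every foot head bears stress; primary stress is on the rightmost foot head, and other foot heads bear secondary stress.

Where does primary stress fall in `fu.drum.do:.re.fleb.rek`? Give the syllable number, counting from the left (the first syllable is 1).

6

Weights: 1 fu L, 2 drum L, 3 do: H, 4 re L, 5 fleb L, 6 rek L.
Parse right to left (heavy = foot alone; LL = one foot; stranded L unfooted): (fu.ˈdrum) (ˈdo:) re (fleb.ˈrek).
Foot heads: 2, 3, 6.
Primary stress on the rightmost head = syllable 6.
Primary stress: syllable 6 → fu.drum.do:.re.fleb.ˈrek.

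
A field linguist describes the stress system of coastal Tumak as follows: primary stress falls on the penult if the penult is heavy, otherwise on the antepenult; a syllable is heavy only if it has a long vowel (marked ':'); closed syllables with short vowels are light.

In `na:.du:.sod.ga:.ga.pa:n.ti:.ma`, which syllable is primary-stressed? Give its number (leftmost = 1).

Weights: 6 pa:n H, 7 ti: H, 8 ma L.
The penult (syllable 7, ti:) is heavy, so it takes stress.
Primary stress: syllable 7 → na:.du:.sod.ga:.ga.pa:n.ˈti:.ma.

7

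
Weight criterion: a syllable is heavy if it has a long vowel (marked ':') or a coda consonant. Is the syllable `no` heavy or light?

`no`: short vowel, open (no coda). Short vowel, open → light.

light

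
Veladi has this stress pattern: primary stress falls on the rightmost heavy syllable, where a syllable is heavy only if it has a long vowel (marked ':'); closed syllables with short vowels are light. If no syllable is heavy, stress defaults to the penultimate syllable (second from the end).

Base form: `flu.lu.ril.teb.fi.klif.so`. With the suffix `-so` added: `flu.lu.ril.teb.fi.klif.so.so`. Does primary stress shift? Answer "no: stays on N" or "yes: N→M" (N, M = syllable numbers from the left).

Base `flu.lu.ril.teb.fi.klif.so` (7 syllables):
  Weights: 1 flu L, 2 lu L, 3 ril L, 4 teb L, 5 fi L, 6 klif L, 7 so L.
  No heavy syllable in the domain; default to the penultimate syllable (second from the end) = syllable 6.
  → primary stress on syllable 6.
Suffixed `flu.lu.ril.teb.fi.klif.so.so` (8 syllables):
  Weights: 1 flu L, 2 lu L, 3 ril L, 4 teb L, 5 fi L, 6 klif L, 7 so L, 8 so L.
  No heavy syllable in the domain; default to the penultimate syllable (second from the end) = syllable 7.
  → primary stress on syllable 7.

yes: 6→7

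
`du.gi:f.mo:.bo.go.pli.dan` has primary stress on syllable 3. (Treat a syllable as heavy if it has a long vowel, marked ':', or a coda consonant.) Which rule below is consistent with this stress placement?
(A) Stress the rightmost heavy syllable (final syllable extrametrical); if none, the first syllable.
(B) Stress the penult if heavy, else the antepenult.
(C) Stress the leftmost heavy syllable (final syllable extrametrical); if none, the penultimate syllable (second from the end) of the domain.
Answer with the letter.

A

Rule A → syllable 3 ✓.
Rule B → syllable 5 (observed: 3).
Rule C → syllable 2 (observed: 3).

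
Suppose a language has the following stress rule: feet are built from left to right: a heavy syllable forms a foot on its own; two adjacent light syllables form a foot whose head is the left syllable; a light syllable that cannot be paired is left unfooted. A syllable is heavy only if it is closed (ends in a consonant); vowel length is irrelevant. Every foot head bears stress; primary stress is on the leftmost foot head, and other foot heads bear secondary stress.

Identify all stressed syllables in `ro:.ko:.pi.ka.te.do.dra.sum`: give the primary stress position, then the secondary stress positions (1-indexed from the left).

primary 1, secondary 3, 5, 8

Weights: 1 ro: L, 2 ko: L, 3 pi L, 4 ka L, 5 te L, 6 do L, 7 dra L, 8 sum H.
Parse left to right (heavy = foot alone; LL = one foot; stranded L unfooted): (ˈro:.ko:) (ˈpi.ka) (ˈte.do) dra (ˈsum).
Foot heads: 1, 3, 5, 8.
Primary stress on the leftmost head = syllable 1.
Secondary stress on 3, 5, 8: ˈro:.ko:.ˌpi.ka.ˌte.do.dra.ˌsum.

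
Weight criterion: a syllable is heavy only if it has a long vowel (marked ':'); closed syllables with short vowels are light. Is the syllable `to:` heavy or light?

`to:`: long vowel, open (no coda). Long vowel → heavy.

heavy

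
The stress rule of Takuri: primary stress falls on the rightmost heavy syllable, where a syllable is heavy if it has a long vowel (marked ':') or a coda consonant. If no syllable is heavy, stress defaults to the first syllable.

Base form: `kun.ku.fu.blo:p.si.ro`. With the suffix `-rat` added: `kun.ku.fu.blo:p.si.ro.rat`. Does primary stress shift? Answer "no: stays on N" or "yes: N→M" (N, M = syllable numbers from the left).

yes: 4→7

Base `kun.ku.fu.blo:p.si.ro` (6 syllables):
  Weights: 1 kun H, 2 ku L, 3 fu L, 4 blo:p H, 5 si L, 6 ro L.
  Heavy syllables in the domain: 1, 4. The rightmost is syllable 4 (blo:p).
  → primary stress on syllable 4.
Suffixed `kun.ku.fu.blo:p.si.ro.rat` (7 syllables):
  Weights: 1 kun H, 2 ku L, 3 fu L, 4 blo:p H, 5 si L, 6 ro L, 7 rat H.
  Heavy syllables in the domain: 1, 4, 7. The rightmost is syllable 7 (rat).
  → primary stress on syllable 7.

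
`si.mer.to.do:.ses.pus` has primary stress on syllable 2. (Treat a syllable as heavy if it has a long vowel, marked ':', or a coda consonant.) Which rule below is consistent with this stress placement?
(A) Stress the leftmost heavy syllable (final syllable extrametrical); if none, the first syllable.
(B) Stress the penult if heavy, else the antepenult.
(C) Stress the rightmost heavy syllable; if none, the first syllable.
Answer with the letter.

A

Rule A → syllable 2 ✓.
Rule B → syllable 5 (observed: 2).
Rule C → syllable 6 (observed: 2).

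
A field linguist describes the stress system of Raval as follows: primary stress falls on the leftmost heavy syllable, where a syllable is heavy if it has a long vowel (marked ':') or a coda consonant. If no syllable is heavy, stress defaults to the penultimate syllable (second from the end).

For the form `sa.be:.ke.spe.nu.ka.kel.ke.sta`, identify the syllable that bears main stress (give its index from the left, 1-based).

2

Weights: 1 sa L, 2 be: H, 3 ke L, 4 spe L, 5 nu L, 6 ka L, 7 kel H, 8 ke L, 9 sta L.
Heavy syllables in the domain: 2, 7. The leftmost is syllable 2 (be:).
Primary stress: syllable 2 → sa.ˈbe:.ke.spe.nu.ka.kel.ke.sta.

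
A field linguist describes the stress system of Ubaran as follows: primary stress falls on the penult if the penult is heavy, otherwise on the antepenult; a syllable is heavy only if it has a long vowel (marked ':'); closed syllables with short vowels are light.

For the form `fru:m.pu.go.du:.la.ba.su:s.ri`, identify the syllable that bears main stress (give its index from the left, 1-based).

Weights: 6 ba L, 7 su:s H, 8 ri L.
The penult (syllable 7, su:s) is heavy, so it takes stress.
Primary stress: syllable 7 → fru:m.pu.go.du:.la.ba.ˈsu:s.ri.

7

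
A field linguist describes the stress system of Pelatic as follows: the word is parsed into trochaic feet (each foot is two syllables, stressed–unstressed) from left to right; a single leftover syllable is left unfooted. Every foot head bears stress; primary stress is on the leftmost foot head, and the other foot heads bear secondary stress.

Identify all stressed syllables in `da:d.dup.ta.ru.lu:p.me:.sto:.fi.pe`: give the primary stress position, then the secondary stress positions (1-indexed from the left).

primary 1, secondary 3, 5, 7

Parse left to right into trochaic (ˈσσ) feet: (ˈda:d.dup) (ˈta.ru) (ˈlu:p.me:) (ˈsto:.fi) pe. Syllable 9 is left unfooted.
Foot heads (stressed positions): 1, 3, 5, 7.
End Rule Leftmost: primary stress on the leftmost head = syllable 1.
Secondary stress on 3, 5, 7: ˈda:d.dup.ˌta.ru.ˌlu:p.me:.ˌsto:.fi.pe.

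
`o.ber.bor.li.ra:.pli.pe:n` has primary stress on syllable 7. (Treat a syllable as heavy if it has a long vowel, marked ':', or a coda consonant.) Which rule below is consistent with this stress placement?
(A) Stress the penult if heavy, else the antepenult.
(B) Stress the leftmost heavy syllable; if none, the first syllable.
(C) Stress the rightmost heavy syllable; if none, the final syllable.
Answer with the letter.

C

Rule A → syllable 5 (observed: 7).
Rule B → syllable 2 (observed: 7).
Rule C → syllable 7 ✓.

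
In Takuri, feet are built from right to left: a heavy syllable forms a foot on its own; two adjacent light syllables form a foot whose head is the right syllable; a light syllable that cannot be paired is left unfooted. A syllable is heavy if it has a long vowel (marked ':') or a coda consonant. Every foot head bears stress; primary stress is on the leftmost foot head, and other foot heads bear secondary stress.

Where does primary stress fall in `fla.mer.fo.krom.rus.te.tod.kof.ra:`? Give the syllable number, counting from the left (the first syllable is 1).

Weights: 1 fla L, 2 mer H, 3 fo L, 4 krom H, 5 rus H, 6 te L, 7 tod H, 8 kof H, 9 ra: H.
Parse right to left (heavy = foot alone; LL = one foot; stranded L unfooted): fla (ˈmer) fo (ˈkrom) (ˈrus) te (ˈtod) (ˈkof) (ˈra:).
Foot heads: 2, 4, 5, 7, 8, 9.
Primary stress on the leftmost head = syllable 2.
Primary stress: syllable 2 → fla.ˈmer.fo.krom.rus.te.tod.kof.ra:.

2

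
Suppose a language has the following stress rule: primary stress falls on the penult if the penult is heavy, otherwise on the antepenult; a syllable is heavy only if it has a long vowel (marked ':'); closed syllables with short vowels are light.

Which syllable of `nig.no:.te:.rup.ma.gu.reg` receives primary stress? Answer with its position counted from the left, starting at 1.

5

Weights: 5 ma L, 6 gu L, 7 reg L.
The penult (syllable 6, gu) is light, so stress falls on the antepenult (syllable 5, ma).
Primary stress: syllable 5 → nig.no:.te:.rup.ˈma.gu.reg.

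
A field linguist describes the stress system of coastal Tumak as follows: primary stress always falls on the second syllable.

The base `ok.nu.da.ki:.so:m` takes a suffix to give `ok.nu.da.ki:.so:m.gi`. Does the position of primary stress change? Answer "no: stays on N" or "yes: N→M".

Base `ok.nu.da.ki:.so:m` (5 syllables):
  The word has 5 syllables; the second syllable is syllable 2 (nu).
  → primary stress on syllable 2.
Suffixed `ok.nu.da.ki:.so:m.gi` (6 syllables):
  The word has 6 syllables; the second syllable is syllable 2 (nu).
  → primary stress on syllable 2.

no: stays on 2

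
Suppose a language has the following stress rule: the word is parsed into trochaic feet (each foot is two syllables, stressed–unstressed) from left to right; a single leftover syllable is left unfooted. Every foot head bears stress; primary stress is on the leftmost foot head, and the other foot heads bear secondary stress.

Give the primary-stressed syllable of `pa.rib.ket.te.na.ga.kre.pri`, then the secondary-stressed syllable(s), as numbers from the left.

Parse left to right into trochaic (ˈσσ) feet: (ˈpa.rib) (ˈket.te) (ˈna.ga) (ˈkre.pri).
Foot heads (stressed positions): 1, 3, 5, 7.
End Rule Leftmost: primary stress on the leftmost head = syllable 1.
Secondary stress on 3, 5, 7: ˈpa.rib.ˌket.te.ˌna.ga.ˌkre.pri.

primary 1, secondary 3, 5, 7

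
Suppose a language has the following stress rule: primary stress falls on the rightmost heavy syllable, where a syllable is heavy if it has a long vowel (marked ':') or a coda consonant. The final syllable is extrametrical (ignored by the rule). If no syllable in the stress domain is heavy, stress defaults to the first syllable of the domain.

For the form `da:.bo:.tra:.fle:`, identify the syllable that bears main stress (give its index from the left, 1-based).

3

The final syllable (4, fle:) is extrametrical; the stress domain is syllables 1–3.
Weights: 1 da: H, 2 bo: H, 3 tra: H.
Heavy syllables in the domain: 1, 2, 3. The rightmost is syllable 3 (tra:).
Primary stress: syllable 3 → da:.bo:.ˈtra:.fle:.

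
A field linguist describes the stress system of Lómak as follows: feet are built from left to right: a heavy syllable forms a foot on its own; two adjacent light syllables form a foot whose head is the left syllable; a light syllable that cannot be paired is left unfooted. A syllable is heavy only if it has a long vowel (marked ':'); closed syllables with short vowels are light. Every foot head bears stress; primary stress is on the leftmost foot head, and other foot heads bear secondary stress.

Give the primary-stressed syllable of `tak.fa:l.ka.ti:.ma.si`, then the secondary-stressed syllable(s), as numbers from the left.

primary 2, secondary 4, 5

Weights: 1 tak L, 2 fa:l H, 3 ka L, 4 ti: H, 5 ma L, 6 si L.
Parse left to right (heavy = foot alone; LL = one foot; stranded L unfooted): tak (ˈfa:l) ka (ˈti:) (ˈma.si).
Foot heads: 2, 4, 5.
Primary stress on the leftmost head = syllable 2.
Secondary stress on 4, 5: tak.ˈfa:l.ka.ˌti:.ˌma.si.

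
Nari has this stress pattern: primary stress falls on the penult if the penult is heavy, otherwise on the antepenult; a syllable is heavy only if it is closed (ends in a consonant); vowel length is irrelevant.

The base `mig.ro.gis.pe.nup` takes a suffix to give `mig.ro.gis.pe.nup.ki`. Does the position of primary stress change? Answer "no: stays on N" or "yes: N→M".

yes: 3→5

Base `mig.ro.gis.pe.nup` (5 syllables):
  Weights: 3 gis H, 4 pe L, 5 nup H.
  The penult (syllable 4, pe) is light, so stress falls on the antepenult (syllable 3, gis).
  → primary stress on syllable 3.
Suffixed `mig.ro.gis.pe.nup.ki` (6 syllables):
  Weights: 4 pe L, 5 nup H, 6 ki L.
  The penult (syllable 5, nup) is heavy, so it takes stress.
  → primary stress on syllable 5.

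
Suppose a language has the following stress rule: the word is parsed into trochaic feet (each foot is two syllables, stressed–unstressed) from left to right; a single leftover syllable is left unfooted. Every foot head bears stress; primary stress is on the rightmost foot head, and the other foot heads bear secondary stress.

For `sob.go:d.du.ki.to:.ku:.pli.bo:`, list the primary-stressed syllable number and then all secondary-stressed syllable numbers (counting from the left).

primary 7, secondary 1, 3, 5

Parse left to right into trochaic (ˈσσ) feet: (ˈsob.go:d) (ˈdu.ki) (ˈto:.ku:) (ˈpli.bo:).
Foot heads (stressed positions): 1, 3, 5, 7.
End Rule Rightmost: primary stress on the rightmost head = syllable 7.
Secondary stress on 1, 3, 5: ˌsob.go:d.ˌdu.ki.ˌto:.ku:.ˈpli.bo:.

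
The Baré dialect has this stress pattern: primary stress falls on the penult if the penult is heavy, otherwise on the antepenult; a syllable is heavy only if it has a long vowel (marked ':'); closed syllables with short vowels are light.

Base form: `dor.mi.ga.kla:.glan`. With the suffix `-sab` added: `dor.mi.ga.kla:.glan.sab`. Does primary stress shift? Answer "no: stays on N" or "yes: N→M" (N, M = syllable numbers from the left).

no: stays on 4

Base `dor.mi.ga.kla:.glan` (5 syllables):
  Weights: 3 ga L, 4 kla: H, 5 glan L.
  The penult (syllable 4, kla:) is heavy, so it takes stress.
  → primary stress on syllable 4.
Suffixed `dor.mi.ga.kla:.glan.sab` (6 syllables):
  Weights: 4 kla: H, 5 glan L, 6 sab L.
  The penult (syllable 5, glan) is light, so stress falls on the antepenult (syllable 4, kla:).
  → primary stress on syllable 4.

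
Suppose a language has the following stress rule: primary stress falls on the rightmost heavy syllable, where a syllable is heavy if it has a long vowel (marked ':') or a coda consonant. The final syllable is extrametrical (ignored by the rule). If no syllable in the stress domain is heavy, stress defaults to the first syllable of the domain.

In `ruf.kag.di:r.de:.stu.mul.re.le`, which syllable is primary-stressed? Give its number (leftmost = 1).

6

The final syllable (8, le) is extrametrical; the stress domain is syllables 1–7.
Weights: 1 ruf H, 2 kag H, 3 di:r H, 4 de: H, 5 stu L, 6 mul H, 7 re L.
Heavy syllables in the domain: 1, 2, 3, 4, 6. The rightmost is syllable 6 (mul).
Primary stress: syllable 6 → ruf.kag.di:r.de:.stu.ˈmul.re.le.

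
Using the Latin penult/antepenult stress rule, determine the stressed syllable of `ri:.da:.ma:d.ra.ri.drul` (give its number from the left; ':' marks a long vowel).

Classical Latin: stress the penult if heavy (long vowel or closed), else the antepenult.
Weights: 4 ra L, 5 ri L, 6 drul H.
The penult (syllable 5, ri) is light, so stress falls on the antepenult (syllable 4, ra).
Stress on syllable 4: ri:.da:.ma:d.ˈra.ri.drul.

4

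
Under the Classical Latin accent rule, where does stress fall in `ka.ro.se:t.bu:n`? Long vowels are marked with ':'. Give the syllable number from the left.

3

Classical Latin: stress the penult if heavy (long vowel or closed), else the antepenult.
Weights: 2 ro L, 3 se:t H, 4 bu:n H.
The penult (syllable 3, se:t) is heavy, so it takes stress.
Stress on syllable 3: ka.ro.ˈse:t.bu:n.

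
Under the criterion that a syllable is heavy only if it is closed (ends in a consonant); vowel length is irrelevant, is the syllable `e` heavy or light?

`e`: short vowel, open (no coda). Open (no coda) → light.

light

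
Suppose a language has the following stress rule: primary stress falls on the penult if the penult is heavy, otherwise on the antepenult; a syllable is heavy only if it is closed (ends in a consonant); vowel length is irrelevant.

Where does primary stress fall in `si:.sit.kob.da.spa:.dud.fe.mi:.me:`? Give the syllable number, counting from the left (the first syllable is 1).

7

Weights: 7 fe L, 8 mi: L, 9 me: L.
The penult (syllable 8, mi:) is light, so stress falls on the antepenult (syllable 7, fe).
Primary stress: syllable 7 → si:.sit.kob.da.spa:.dud.ˈfe.mi:.me:.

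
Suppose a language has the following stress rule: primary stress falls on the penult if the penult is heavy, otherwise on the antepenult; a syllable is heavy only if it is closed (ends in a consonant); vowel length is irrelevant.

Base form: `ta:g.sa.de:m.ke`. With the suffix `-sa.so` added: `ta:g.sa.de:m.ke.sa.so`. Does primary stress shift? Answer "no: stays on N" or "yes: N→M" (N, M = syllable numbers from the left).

yes: 3→4

Base `ta:g.sa.de:m.ke` (4 syllables):
  Weights: 2 sa L, 3 de:m H, 4 ke L.
  The penult (syllable 3, de:m) is heavy, so it takes stress.
  → primary stress on syllable 3.
Suffixed `ta:g.sa.de:m.ke.sa.so` (6 syllables):
  Weights: 4 ke L, 5 sa L, 6 so L.
  The penult (syllable 5, sa) is light, so stress falls on the antepenult (syllable 4, ke).
  → primary stress on syllable 4.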